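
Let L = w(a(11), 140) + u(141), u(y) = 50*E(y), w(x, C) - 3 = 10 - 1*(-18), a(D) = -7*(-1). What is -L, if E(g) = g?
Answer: -7081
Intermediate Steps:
a(D) = 7
w(x, C) = 31 (w(x, C) = 3 + (10 - 1*(-18)) = 3 + (10 + 18) = 3 + 28 = 31)
u(y) = 50*y
L = 7081 (L = 31 + 50*141 = 31 + 7050 = 7081)
-L = -1*7081 = -7081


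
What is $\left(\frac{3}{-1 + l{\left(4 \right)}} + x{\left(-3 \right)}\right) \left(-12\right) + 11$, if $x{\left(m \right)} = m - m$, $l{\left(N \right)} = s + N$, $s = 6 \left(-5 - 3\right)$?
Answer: $\frac{59}{5} \approx 11.8$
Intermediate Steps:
$s = -48$ ($s = 6 \left(-8\right) = -48$)
$l{\left(N \right)} = -48 + N$
$x{\left(m \right)} = 0$
$\left(\frac{3}{-1 + l{\left(4 \right)}} + x{\left(-3 \right)}\right) \left(-12\right) + 11 = \left(\frac{3}{-1 + \left(-48 + 4\right)} + 0\right) \left(-12\right) + 11 = \left(\frac{3}{-1 - 44} + 0\right) \left(-12\right) + 11 = \left(\frac{3}{-45} + 0\right) \left(-12\right) + 11 = \left(3 \left(- \frac{1}{45}\right) + 0\right) \left(-12\right) + 11 = \left(- \frac{1}{15} + 0\right) \left(-12\right) + 11 = \left(- \frac{1}{15}\right) \left(-12\right) + 11 = \frac{4}{5} + 11 = \frac{59}{5}$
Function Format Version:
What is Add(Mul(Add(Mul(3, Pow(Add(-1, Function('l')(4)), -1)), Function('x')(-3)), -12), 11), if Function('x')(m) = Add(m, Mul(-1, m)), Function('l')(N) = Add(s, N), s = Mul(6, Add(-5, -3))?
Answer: Rational(59, 5) ≈ 11.800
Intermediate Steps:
s = -48 (s = Mul(6, -8) = -48)
Function('l')(N) = Add(-48, N)
Function('x')(m) = 0
Add(Mul(Add(Mul(3, Pow(Add(-1, Function('l')(4)), -1)), Function('x')(-3)), -12), 11) = Add(Mul(Add(Mul(3, Pow(Add(-1, Add(-48, 4)), -1)), 0), -12), 11) = Add(Mul(Add(Mul(3, Pow(Add(-1, -44), -1)), 0), -12), 11) = Add(Mul(Add(Mul(3, Pow(-45, -1)), 0), -12), 11) = Add(Mul(Add(Mul(3, Rational(-1, 45)), 0), -12), 11) = Add(Mul(Add(Rational(-1, 15), 0), -12), 11) = Add(Mul(Rational(-1, 15), -12), 11) = Add(Rational(4, 5), 11) = Rational(59, 5)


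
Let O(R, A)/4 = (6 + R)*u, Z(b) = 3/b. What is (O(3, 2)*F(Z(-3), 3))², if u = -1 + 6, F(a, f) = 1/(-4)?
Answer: 2025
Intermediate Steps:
F(a, f) = -¼
u = 5
O(R, A) = 120 + 20*R (O(R, A) = 4*((6 + R)*5) = 4*(30 + 5*R) = 120 + 20*R)
(O(3, 2)*F(Z(-3), 3))² = ((120 + 20*3)*(-¼))² = ((120 + 60)*(-¼))² = (180*(-¼))² = (-45)² = 2025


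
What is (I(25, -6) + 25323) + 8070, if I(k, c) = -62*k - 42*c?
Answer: 32095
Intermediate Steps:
(I(25, -6) + 25323) + 8070 = ((-62*25 - 42*(-6)) + 25323) + 8070 = ((-1550 + 252) + 25323) + 8070 = (-1298 + 25323) + 8070 = 24025 + 8070 = 32095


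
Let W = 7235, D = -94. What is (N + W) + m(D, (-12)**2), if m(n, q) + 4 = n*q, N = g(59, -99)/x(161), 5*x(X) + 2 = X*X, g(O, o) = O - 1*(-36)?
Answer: -163418820/25919 ≈ -6305.0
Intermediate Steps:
g(O, o) = 36 + O (g(O, o) = O + 36 = 36 + O)
x(X) = -2/5 + X**2/5 (x(X) = -2/5 + (X*X)/5 = -2/5 + X**2/5)
N = 475/25919 (N = (36 + 59)/(-2/5 + (1/5)*161**2) = 95/(-2/5 + (1/5)*25921) = 95/(-2/5 + 25921/5) = 95/(25919/5) = 95*(5/25919) = 475/25919 ≈ 0.018326)
m(n, q) = -4 + n*q
(N + W) + m(D, (-12)**2) = (475/25919 + 7235) + (-4 - 94*(-12)**2) = 187524440/25919 + (-4 - 94*144) = 187524440/25919 + (-4 - 13536) = 187524440/25919 - 13540 = -163418820/25919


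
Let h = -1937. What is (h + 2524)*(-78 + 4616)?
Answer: 2663806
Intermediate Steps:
(h + 2524)*(-78 + 4616) = (-1937 + 2524)*(-78 + 4616) = 587*4538 = 2663806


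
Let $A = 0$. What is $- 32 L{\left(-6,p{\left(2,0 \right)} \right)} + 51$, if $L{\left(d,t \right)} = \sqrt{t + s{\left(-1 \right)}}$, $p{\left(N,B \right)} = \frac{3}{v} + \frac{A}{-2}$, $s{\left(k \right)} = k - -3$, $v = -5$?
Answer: $51 - \frac{32 \sqrt{35}}{5} \approx 13.137$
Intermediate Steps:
$s{\left(k \right)} = 3 + k$ ($s{\left(k \right)} = k + 3 = 3 + k$)
$p{\left(N,B \right)} = - \frac{3}{5}$ ($p{\left(N,B \right)} = \frac{3}{-5} + \frac{0}{-2} = 3 \left(- \frac{1}{5}\right) + 0 \left(- \frac{1}{2}\right) = - \frac{3}{5} + 0 = - \frac{3}{5}$)
$L{\left(d,t \right)} = \sqrt{2 + t}$ ($L{\left(d,t \right)} = \sqrt{t + \left(3 - 1\right)} = \sqrt{t + 2} = \sqrt{2 + t}$)
$- 32 L{\left(-6,p{\left(2,0 \right)} \right)} + 51 = - 32 \sqrt{2 - \frac{3}{5}} + 51 = - 32 \sqrt{\frac{7}{5}} + 51 = - 32 \frac{\sqrt{35}}{5} + 51 = - \frac{32 \sqrt{35}}{5} + 51 = 51 - \frac{32 \sqrt{35}}{5}$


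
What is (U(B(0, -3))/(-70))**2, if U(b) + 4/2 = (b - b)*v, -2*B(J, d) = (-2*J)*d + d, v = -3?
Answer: 1/1225 ≈ 0.00081633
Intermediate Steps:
B(J, d) = -d/2 + J*d (B(J, d) = -((-2*J)*d + d)/2 = -(-2*J*d + d)/2 = -(d - 2*J*d)/2 = -d/2 + J*d)
U(b) = -2 (U(b) = -2 + (b - b)*(-3) = -2 + 0*(-3) = -2 + 0 = -2)
(U(B(0, -3))/(-70))**2 = (-2/(-70))**2 = (-2*(-1/70))**2 = (1/35)**2 = 1/1225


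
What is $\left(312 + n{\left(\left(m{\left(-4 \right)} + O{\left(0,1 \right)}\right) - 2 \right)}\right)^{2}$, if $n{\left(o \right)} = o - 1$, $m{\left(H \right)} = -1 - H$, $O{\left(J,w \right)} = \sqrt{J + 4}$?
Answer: $98596$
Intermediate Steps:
$O{\left(J,w \right)} = \sqrt{4 + J}$
$n{\left(o \right)} = -1 + o$
$\left(312 + n{\left(\left(m{\left(-4 \right)} + O{\left(0,1 \right)}\right) - 2 \right)}\right)^{2} = \left(312 - - \sqrt{4 + 0}\right)^{2} = \left(312 + \left(-1 + \left(\left(\left(-1 + 4\right) + \sqrt{4}\right) - 2\right)\right)\right)^{2} = \left(312 + \left(-1 + \left(\left(3 + 2\right) - 2\right)\right)\right)^{2} = \left(312 + \left(-1 + \left(5 - 2\right)\right)\right)^{2} = \left(312 + \left(-1 + 3\right)\right)^{2} = \left(312 + 2\right)^{2} = 314^{2} = 98596$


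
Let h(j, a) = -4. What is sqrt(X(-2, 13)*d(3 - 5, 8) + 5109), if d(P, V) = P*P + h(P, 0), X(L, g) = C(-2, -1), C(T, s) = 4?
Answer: sqrt(5109) ≈ 71.477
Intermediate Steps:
X(L, g) = 4
d(P, V) = -4 + P**2 (d(P, V) = P*P - 4 = P**2 - 4 = -4 + P**2)
sqrt(X(-2, 13)*d(3 - 5, 8) + 5109) = sqrt(4*(-4 + (3 - 5)**2) + 5109) = sqrt(4*(-4 + (-2)**2) + 5109) = sqrt(4*(-4 + 4) + 5109) = sqrt(4*0 + 5109) = sqrt(0 + 5109) = sqrt(5109)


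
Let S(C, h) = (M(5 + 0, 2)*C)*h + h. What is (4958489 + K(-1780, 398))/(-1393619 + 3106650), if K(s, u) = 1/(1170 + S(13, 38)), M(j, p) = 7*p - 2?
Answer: 35383777505/12224189216 ≈ 2.8946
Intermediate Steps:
M(j, p) = -2 + 7*p
S(C, h) = h + 12*C*h (S(C, h) = ((-2 + 7*2)*C)*h + h = ((-2 + 14)*C)*h + h = (12*C)*h + h = 12*C*h + h = h + 12*C*h)
K(s, u) = 1/7136 (K(s, u) = 1/(1170 + 38*(1 + 12*13)) = 1/(1170 + 38*(1 + 156)) = 1/(1170 + 38*157) = 1/(1170 + 5966) = 1/7136)
(4958489 + K(-1780, 398))/(-1393619 + 3106650) = (4958489 + 1/7136)/(-1393619 + 3106650) = (35383777505/7136)/1713031 = (35383777505/7136)*(1/1713031) = 35383777505/12224189216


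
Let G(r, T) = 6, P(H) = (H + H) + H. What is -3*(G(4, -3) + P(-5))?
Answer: 27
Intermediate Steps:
P(H) = 3*H (P(H) = 2*H + H = 3*H)
-3*(G(4, -3) + P(-5)) = -3*(6 + 3*(-5)) = -3*(6 - 15) = -3*(-9) = 27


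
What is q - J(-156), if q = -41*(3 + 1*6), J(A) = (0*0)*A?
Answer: -369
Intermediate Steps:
J(A) = 0 (J(A) = 0*A = 0)
q = -369 (q = -41*(3 + 6) = -41*9 = -369)
q - J(-156) = -369 - 1*0 = -369 + 0 = -369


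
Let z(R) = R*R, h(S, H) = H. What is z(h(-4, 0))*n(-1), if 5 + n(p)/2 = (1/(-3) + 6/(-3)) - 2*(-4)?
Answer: 0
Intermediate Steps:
z(R) = R**2
n(p) = 4/3 (n(p) = -10 + 2*((1/(-3) + 6/(-3)) - 2*(-4)) = -10 + 2*((1*(-1/3) + 6*(-1/3)) + 8) = -10 + 2*((-1/3 - 2) + 8) = -10 + 2*(-7/3 + 8) = -10 + 2*(17/3) = -10 + 34/3 = 4/3)
z(h(-4, 0))*n(-1) = 0**2*(4/3) = 0*(4/3) = 0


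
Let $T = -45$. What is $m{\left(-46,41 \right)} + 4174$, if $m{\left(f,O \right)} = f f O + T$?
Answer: $90885$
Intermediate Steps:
$m{\left(f,O \right)} = -45 + O f^{2}$ ($m{\left(f,O \right)} = f f O - 45 = f^{2} O - 45 = O f^{2} - 45 = -45 + O f^{2}$)
$m{\left(-46,41 \right)} + 4174 = \left(-45 + 41 \left(-46\right)^{2}\right) + 4174 = \left(-45 + 41 \cdot 2116\right) + 4174 = \left(-45 + 86756\right) + 4174 = 86711 + 4174 = 90885$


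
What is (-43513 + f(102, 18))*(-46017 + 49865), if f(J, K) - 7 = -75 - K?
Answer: -167768952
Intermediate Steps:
f(J, K) = -68 - K (f(J, K) = 7 + (-75 - K) = -68 - K)
(-43513 + f(102, 18))*(-46017 + 49865) = (-43513 + (-68 - 1*18))*(-46017 + 49865) = (-43513 + (-68 - 18))*3848 = (-43513 - 86)*3848 = -43599*3848 = -167768952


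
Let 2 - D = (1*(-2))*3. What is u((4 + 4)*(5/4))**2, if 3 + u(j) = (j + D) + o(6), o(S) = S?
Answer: 441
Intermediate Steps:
D = 8 (D = 2 - 1*(-2)*3 = 2 - (-2)*3 = 2 - 1*(-6) = 2 + 6 = 8)
u(j) = 11 + j (u(j) = -3 + ((j + 8) + 6) = -3 + ((8 + j) + 6) = -3 + (14 + j) = 11 + j)
u((4 + 4)*(5/4))**2 = (11 + (4 + 4)*(5/4))**2 = (11 + 8*(5*(1/4)))**2 = (11 + 8*(5/4))**2 = (11 + 10)**2 = 21**2 = 441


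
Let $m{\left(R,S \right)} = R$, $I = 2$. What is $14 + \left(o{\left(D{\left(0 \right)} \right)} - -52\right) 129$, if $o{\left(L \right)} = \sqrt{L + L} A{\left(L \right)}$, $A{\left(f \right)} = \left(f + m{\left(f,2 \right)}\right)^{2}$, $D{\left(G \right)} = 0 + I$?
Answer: $10850$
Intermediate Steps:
$D{\left(G \right)} = 2$ ($D{\left(G \right)} = 0 + 2 = 2$)
$A{\left(f \right)} = 4 f^{2}$ ($A{\left(f \right)} = \left(f + f\right)^{2} = \left(2 f\right)^{2} = 4 f^{2}$)
$o{\left(L \right)} = 4 \sqrt{2} L^{\frac{5}{2}}$ ($o{\left(L \right)} = \sqrt{L + L} 4 L^{2} = \sqrt{2 L} 4 L^{2} = \sqrt{2} \sqrt{L} 4 L^{2} = 4 \sqrt{2} L^{\frac{5}{2}}$)
$14 + \left(o{\left(D{\left(0 \right)} \right)} - -52\right) 129 = 14 + \left(4 \sqrt{2} \cdot 2^{\frac{5}{2}} - -52\right) 129 = 14 + \left(4 \sqrt{2} \cdot 4 \sqrt{2} + 52\right) 129 = 14 + \left(32 + 52\right) 129 = 14 + 84 \cdot 129 = 14 + 10836 = 10850$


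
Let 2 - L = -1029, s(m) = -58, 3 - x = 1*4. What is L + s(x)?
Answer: 973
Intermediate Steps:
x = -1 (x = 3 - 4 = -1)
L = 1031 (L = 2 - 1*(-1029) = 2 + 1029 = 1031)
L + s(x) = 1031 - 58 = 973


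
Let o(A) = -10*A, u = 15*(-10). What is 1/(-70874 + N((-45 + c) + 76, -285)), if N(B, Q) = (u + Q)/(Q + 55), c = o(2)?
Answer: -46/3260117 ≈ -1.4110e-5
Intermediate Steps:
u = -150
c = -20 (c = -10*2 = -20)
N(B, Q) = (-150 + Q)/(55 + Q) (N(B, Q) = (-150 + Q)/(Q + 55) = (-150 + Q)/(55 + Q))
1/(-70874 + N((-45 + c) + 76, -285)) = 1/(-70874 + (-150 - 285)/(55 - 285)) = 1/(-70874 - 435/(-230)) = 1/(-70874 - 1/230*(-435)) = 1/(-70874 + 87/46) = 1/(-3260117/46) = -46/3260117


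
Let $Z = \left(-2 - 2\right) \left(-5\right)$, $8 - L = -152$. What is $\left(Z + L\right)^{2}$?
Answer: $32400$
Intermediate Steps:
$L = 160$ ($L = 8 - -152 = 8 + 152 = 160$)
$Z = 20$ ($Z = \left(-4\right) \left(-5\right) = 20$)
$\left(Z + L\right)^{2} = \left(20 + 160\right)^{2} = 180^{2} = 32400$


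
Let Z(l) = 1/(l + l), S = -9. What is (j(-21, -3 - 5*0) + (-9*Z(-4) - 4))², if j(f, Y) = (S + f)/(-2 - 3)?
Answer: 625/64 ≈ 9.7656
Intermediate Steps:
Z(l) = 1/(2*l)
j(f, Y) = 9/5 - f/5 (j(f, Y) = (-9 + f)/(-2 - 3) = (-9 + f)/(-5) = (-9 + f)*(-⅕) = 9/5 - f/5)
(j(-21, -3 - 5*0) + (-9*Z(-4) - 4))² = ((9/5 - ⅕*(-21)) + (-9/(2*(-4)) - 4))² = ((9/5 + 21/5) + (-9*(-1)/(2*4) - 4))² = (6 + (-9*(-⅛) - 4))² = (6 + (9/8 - 4))² = (6 - 23/8)² = (25/8)² = 625/64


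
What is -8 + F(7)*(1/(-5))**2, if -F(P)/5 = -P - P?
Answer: -26/5 ≈ -5.2000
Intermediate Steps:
F(P) = 10*P (F(P) = -5*(-P - P) = -(-10)*P = 10*P)
-8 + F(7)*(1/(-5))**2 = -8 + (10*7)*(1/(-5))**2 = -8 + 70*(-1/5)**2 = -8 + 70*(1/25) = -8 + 14/5 = -26/5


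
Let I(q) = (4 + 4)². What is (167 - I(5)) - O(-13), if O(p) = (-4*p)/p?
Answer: 107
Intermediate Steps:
I(q) = 64 (I(q) = 8² = 64)
O(p) = -4
(167 - I(5)) - O(-13) = (167 - 1*64) - 1*(-4) = (167 - 64) + 4 = 103 + 4 = 107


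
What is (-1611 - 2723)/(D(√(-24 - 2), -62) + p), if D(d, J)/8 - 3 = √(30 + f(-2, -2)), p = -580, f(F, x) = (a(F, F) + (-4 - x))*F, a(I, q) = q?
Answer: 301213/38338 + 2167*√38/19169 ≈ 8.5536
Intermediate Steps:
f(F, x) = F*(-4 + F - x) (f(F, x) = (F + (-4 - x))*F = (-4 + F - x)*F = F*(-4 + F - x))
D(d, J) = 24 + 8*√38 (D(d, J) = 24 + 8*√(30 - 2*(-4 - 2 - 1*(-2))) = 24 + 8*√(30 - 2*(-4 - 2 + 2)) = 24 + 8*√(30 - 2*(-4)) = 24 + 8*√(30 + 8) = 24 + 8*√38)
(-1611 - 2723)/(D(√(-24 - 2), -62) + p) = (-1611 - 2723)/((24 + 8*√38) - 580) = -4334/(-556 + 8*√38)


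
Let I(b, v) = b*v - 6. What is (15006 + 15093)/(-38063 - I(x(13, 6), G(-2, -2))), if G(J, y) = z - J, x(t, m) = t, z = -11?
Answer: -30099/37940 ≈ -0.79333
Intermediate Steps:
G(J, y) = -11 - J
I(b, v) = -6 + b*v
(15006 + 15093)/(-38063 - I(x(13, 6), G(-2, -2))) = (15006 + 15093)/(-38063 - (-6 + 13*(-11 - 1*(-2)))) = 30099/(-38063 - (-6 + 13*(-11 + 2))) = 30099/(-38063 - (-6 + 13*(-9))) = 30099/(-38063 - (-6 - 117)) = 30099/(-38063 - 1*(-123)) = 30099/(-38063 + 123) = 30099/(-37940) = 30099*(-1/37940) = -30099/37940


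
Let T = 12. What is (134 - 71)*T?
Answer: 756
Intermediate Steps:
(134 - 71)*T = (134 - 71)*12 = 63*12 = 756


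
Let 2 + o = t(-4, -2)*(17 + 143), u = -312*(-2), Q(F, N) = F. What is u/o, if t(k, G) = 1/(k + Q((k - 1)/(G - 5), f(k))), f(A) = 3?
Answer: -7176/583 ≈ -12.309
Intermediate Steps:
t(k, G) = 1/(k + (-1 + k)/(-5 + G)) (t(k, G) = 1/(k + (k - 1)/(G - 5)) = 1/(k + (-1 + k)/(-5 + G)))
u = 624
o = -1166/23 (o = -2 + ((-5 - 2)/(-1 - 4 - 4*(-5 - 2)))*(17 + 143) = -2 + (-7/(-1 - 4 - 4*(-7)))*160 = -2 + (-7/(-1 - 4 + 28))*160 = -2 + (-7/23)*160 = -2 + ((1/23)*(-7))*160 = -2 - 7/23*160 = -2 - 1120/23 = -1166/23 ≈ -50.696)
u/o = 624/(-1166/23) = 624*(-23/1166) = -7176/583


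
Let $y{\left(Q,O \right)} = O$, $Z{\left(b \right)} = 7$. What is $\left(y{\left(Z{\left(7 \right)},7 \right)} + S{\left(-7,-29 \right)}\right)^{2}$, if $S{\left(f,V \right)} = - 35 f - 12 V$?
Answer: $360000$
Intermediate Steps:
$\left(y{\left(Z{\left(7 \right)},7 \right)} + S{\left(-7,-29 \right)}\right)^{2} = \left(7 - -593\right)^{2} = \left(7 + \left(245 + 348\right)\right)^{2} = \left(7 + 593\right)^{2} = 600^{2} = 360000$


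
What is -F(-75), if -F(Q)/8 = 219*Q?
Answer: -131400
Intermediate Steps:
F(Q) = -1752*Q
-F(-75) = -(-1752)*(-75) = -1*131400 = -131400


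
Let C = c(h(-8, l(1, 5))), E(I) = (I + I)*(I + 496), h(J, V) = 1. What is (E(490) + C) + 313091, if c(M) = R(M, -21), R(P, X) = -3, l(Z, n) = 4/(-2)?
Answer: 1279368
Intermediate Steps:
l(Z, n) = -2 (l(Z, n) = 4*(-1/2) = -2)
E(I) = 2*I*(496 + I) (E(I) = (2*I)*(496 + I) = 2*I*(496 + I))
c(M) = -3
C = -3
(E(490) + C) + 313091 = (2*490*(496 + 490) - 3) + 313091 = (2*490*986 - 3) + 313091 = (966280 - 3) + 313091 = 966277 + 313091 = 1279368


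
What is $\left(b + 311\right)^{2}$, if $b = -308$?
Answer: $9$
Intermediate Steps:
$\left(b + 311\right)^{2} = \left(-308 + 311\right)^{2} = 3^{2} = 9$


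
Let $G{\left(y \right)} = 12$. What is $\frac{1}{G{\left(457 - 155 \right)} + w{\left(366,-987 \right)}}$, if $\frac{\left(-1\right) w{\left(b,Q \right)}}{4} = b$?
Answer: $- \frac{1}{1452} \approx -0.00068871$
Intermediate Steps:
$w{\left(b,Q \right)} = - 4 b$
$\frac{1}{G{\left(457 - 155 \right)} + w{\left(366,-987 \right)}} = \frac{1}{12 - 1464} = \frac{1}{-1452} = - \frac{1}{1452}$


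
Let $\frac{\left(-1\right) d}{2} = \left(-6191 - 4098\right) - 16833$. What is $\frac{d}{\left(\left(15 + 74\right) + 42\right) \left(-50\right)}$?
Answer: $- \frac{27122}{3275} \approx -8.2815$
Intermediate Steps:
$d = 54244$ ($d = - 2 \left(\left(-6191 - 4098\right) - 16833\right) = - 2 \left(-10289 - 16833\right) = \left(-2\right) \left(-27122\right) = 54244$)
$\frac{d}{\left(\left(15 + 74\right) + 42\right) \left(-50\right)} = \frac{54244}{\left(\left(15 + 74\right) + 42\right) \left(-50\right)} = \frac{54244}{\left(89 + 42\right) \left(-50\right)} = \frac{54244}{131 \left(-50\right)} = \frac{54244}{-6550} = 54244 \left(- \frac{1}{6550}\right) = - \frac{27122}{3275}$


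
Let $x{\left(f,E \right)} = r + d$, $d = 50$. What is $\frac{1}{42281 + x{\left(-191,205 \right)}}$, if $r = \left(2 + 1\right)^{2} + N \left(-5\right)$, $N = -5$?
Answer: $\frac{1}{42365} \approx 2.3604 \cdot 10^{-5}$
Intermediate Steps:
$r = 34$ ($r = \left(2 + 1\right)^{2} - -25 = 3^{2} + 25 = 9 + 25 = 34$)
$x{\left(f,E \right)} = 84$ ($x{\left(f,E \right)} = 34 + 50 = 84$)
$\frac{1}{42281 + x{\left(-191,205 \right)}} = \frac{1}{42281 + 84} = \frac{1}{42365}$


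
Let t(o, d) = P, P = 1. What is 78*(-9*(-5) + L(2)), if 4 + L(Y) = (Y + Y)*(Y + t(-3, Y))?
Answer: 4134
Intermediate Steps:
t(o, d) = 1
L(Y) = -4 + 2*Y*(1 + Y) (L(Y) = -4 + (Y + Y)*(Y + 1) = -4 + (2*Y)*(1 + Y) = -4 + 2*Y*(1 + Y))
78*(-9*(-5) + L(2)) = 78*(-9*(-5) + (-4 + 2*2 + 2*2**2)) = 78*(45 + (-4 + 4 + 2*4)) = 78*(45 + (-4 + 4 + 8)) = 78*(45 + 8) = 78*53 = 4134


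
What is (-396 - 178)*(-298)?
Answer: 171052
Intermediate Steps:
(-396 - 178)*(-298) = -574*(-298) = 171052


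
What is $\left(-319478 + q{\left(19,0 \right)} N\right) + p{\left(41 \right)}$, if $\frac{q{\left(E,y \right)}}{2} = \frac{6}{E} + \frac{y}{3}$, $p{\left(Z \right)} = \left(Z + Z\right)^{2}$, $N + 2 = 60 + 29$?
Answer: $- \frac{5941282}{19} \approx -3.127 \cdot 10^{5}$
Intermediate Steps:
$N = 87$ ($N = -2 + \left(60 + 29\right) = -2 + 89 = 87$)
$p{\left(Z \right)} = 4 Z^{2}$ ($p{\left(Z \right)} = \left(2 Z\right)^{2} = 4 Z^{2}$)
$q{\left(E,y \right)} = \frac{12}{E} + \frac{2 y}{3}$ ($q{\left(E,y \right)} = 2 \left(\frac{6}{E} + \frac{y}{3}\right) = \frac{12}{E} + \frac{2 y}{3}$)
$\left(-319478 + q{\left(19,0 \right)} N\right) + p{\left(41 \right)} = \left(-319478 + \left(\frac{12}{19} + \frac{2}{3} \cdot 0\right) 87\right) + 4 \cdot 41^{2} = \left(-319478 + \left(12 \cdot \frac{1}{19} + 0\right) 87\right) + 4 \cdot 1681 = \left(-319478 + \left(\frac{12}{19} + 0\right) 87\right) + 6724 = \left(-319478 + \frac{12}{19} \cdot 87\right) + 6724 = \left(-319478 + \frac{1044}{19}\right) + 6724 = - \frac{6069038}{19} + 6724 = - \frac{5941282}{19}$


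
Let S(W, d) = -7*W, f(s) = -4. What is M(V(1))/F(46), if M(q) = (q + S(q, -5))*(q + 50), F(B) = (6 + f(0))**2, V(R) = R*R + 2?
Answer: -477/2 ≈ -238.50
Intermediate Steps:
V(R) = 2 + R**2 (V(R) = R**2 + 2 = 2 + R**2)
F(B) = 4 (F(B) = (6 - 4)**2 = 2**2 = 4)
M(q) = -6*q*(50 + q) (M(q) = (q - 7*q)*(q + 50) = (-6*q)*(50 + q) = -6*q*(50 + q))
M(V(1))/F(46) = (6*(2 + 1**2)*(-50 - (2 + 1**2)))/4 = (6*(2 + 1)*(-50 - (2 + 1)))*(1/4) = (6*3*(-50 - 1*3))*(1/4) = (6*3*(-50 - 3))*(1/4) = (6*3*(-53))*(1/4) = -954*1/4 = -477/2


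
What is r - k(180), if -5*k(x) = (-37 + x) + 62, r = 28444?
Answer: 28485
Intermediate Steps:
k(x) = -5 - x/5 (k(x) = -((-37 + x) + 62)/5 = -(25 + x)/5 = -5 - x/5)
r - k(180) = 28444 - (-5 - 1/5*180) = 28444 - (-5 - 36) = 28444 - 1*(-41) = 28444 + 41 = 28485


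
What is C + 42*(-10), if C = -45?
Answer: -465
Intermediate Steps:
C + 42*(-10) = -45 + 42*(-10) = -45 - 420 = -465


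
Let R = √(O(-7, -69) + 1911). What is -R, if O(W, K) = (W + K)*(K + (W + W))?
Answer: -√8219 ≈ -90.659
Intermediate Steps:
O(W, K) = (K + W)*(K + 2*W)
R = √8219 (R = √(((-69)² + 2*(-7)² + 3*(-69)*(-7)) + 1911) = √((4761 + 2*49 + 1449) + 1911) = √((4761 + 98 + 1449) + 1911) = √(6308 + 1911) = √8219 ≈ 90.659)
-R = -√8219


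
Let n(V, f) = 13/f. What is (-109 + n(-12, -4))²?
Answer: 201601/16 ≈ 12600.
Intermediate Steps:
(-109 + n(-12, -4))² = (-109 + 13/(-4))² = (-109 + 13*(-¼))² = (-109 - 13/4)² = (-449/4)² = 201601/16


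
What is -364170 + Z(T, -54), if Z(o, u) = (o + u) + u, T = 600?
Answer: -363678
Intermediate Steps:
Z(o, u) = o + 2*u
-364170 + Z(T, -54) = -364170 + (600 + 2*(-54)) = -364170 + (600 - 108) = -364170 + 492 = -363678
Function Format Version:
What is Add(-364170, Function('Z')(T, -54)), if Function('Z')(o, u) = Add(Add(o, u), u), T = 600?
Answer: -363678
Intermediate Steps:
Function('Z')(o, u) = Add(o, Mul(2, u))
Add(-364170, Function('Z')(T, -54)) = Add(-364170, Add(600, Mul(2, -54))) = Add(-364170, Add(600, -108)) = Add(-364170, 492) = -363678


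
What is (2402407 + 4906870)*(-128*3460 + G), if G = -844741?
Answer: -9411578560017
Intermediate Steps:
(2402407 + 4906870)*(-128*3460 + G) = (2402407 + 4906870)*(-128*3460 - 844741) = 7309277*(-442880 - 844741) = 7309277*(-1287621) = -9411578560017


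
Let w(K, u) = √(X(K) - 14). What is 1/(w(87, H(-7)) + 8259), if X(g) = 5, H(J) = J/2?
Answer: 2753/22737030 - I/22737030 ≈ 0.00012108 - 4.3981e-8*I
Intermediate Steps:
H(J) = J/2 (H(J) = J*(½) = J/2)
w(K, u) = 3*I (w(K, u) = √(5 - 14) = √(-9) = 3*I)
1/(w(87, H(-7)) + 8259) = 1/(3*I + 8259) = 1/(8259 + 3*I) = (8259 - 3*I)/68211090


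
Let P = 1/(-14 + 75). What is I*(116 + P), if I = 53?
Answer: 375081/61 ≈ 6148.9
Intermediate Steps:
P = 1/61 ≈ 0.016393
I*(116 + P) = 53*(116 + 1/61) = 53*(7077/61) = 375081/61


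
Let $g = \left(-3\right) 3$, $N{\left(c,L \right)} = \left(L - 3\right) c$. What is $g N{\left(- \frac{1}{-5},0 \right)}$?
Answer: $\frac{27}{5} \approx 5.4$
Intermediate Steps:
$N{\left(c,L \right)} = c \left(-3 + L\right)$ ($N{\left(c,L \right)} = \left(-3 + L\right) c = c \left(-3 + L\right)$)
$g = -9$
$g N{\left(- \frac{1}{-5},0 \right)} = - 9 - \frac{1}{-5} \left(-3 + 0\right) = - 9 \left(-1\right) \left(- \frac{1}{5}\right) \left(-3\right) = - 9 \cdot \frac{1}{5} \left(-3\right) = \left(-9\right) \left(- \frac{3}{5}\right) = \frac{27}{5}$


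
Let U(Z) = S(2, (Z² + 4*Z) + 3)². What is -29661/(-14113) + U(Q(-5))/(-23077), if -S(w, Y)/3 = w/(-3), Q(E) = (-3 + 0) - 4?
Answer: 684430445/325685701 ≈ 2.1015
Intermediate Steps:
Q(E) = -7 (Q(E) = -3 - 4 = -7)
S(w, Y) = w (S(w, Y) = -3*w/(-3) = -3*w*(-1)/3 = -(-1)*w = w)
U(Z) = 4 (U(Z) = 2² = 4)
-29661/(-14113) + U(Q(-5))/(-23077) = -29661/(-14113) + 4/(-23077) = -29661*(-1/14113) + 4*(-1/23077) = 29661/14113 - 4/23077 = 684430445/325685701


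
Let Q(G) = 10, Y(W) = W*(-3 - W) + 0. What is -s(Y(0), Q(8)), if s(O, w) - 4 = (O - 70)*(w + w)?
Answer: 1396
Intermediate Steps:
Y(W) = W*(-3 - W)
s(O, w) = 4 + 2*w*(-70 + O) (s(O, w) = 4 + (O - 70)*(w + w) = 4 + (-70 + O)*(2*w) = 4 + 2*w*(-70 + O))
-s(Y(0), Q(8)) = -(4 - 140*10 + 2*(-1*0*(3 + 0))*10) = -(4 - 1400 + 2*(-1*0*3)*10) = -(4 - 1400 + 2*0*10) = -(4 - 1400 + 0) = -1*(-1396) = 1396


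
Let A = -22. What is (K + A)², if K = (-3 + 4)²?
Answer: 441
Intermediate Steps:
K = 1 (K = 1² = 1)
(K + A)² = (1 - 22)² = (-21)² = 441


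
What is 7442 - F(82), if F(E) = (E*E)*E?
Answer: -543926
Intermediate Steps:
F(E) = E**3 (F(E) = E**2*E = E**3)
7442 - F(82) = 7442 - 1*82**3 = 7442 - 1*551368 = 7442 - 551368 = -543926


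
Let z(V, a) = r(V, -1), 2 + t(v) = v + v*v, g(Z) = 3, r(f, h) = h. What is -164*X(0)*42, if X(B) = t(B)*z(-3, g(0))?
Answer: -13776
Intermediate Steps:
t(v) = -2 + v + v**2 (t(v) = -2 + (v + v*v) = -2 + (v + v**2) = -2 + v + v**2)
z(V, a) = -1
X(B) = 2 - B - B**2 (X(B) = (-2 + B + B**2)*(-1) = 2 - B - B**2)
-164*X(0)*42 = -164*(2 - 1*0 - 1*0**2)*42 = -164*(2 + 0 - 1*0)*42 = -164*(2 + 0 + 0)*42 = -164*2*42 = -328*42 = -13776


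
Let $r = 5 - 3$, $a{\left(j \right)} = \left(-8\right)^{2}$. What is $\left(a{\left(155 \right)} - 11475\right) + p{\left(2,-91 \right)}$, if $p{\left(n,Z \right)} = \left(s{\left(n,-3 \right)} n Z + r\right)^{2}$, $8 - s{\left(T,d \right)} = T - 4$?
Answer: $3293713$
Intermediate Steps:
$s{\left(T,d \right)} = 12 - T$ ($s{\left(T,d \right)} = 8 - \left(T - 4\right) = 8 - \left(-4 + T\right) = 12 - T$)
$a{\left(j \right)} = 64$
$r = 2$
$p{\left(n,Z \right)} = \left(2 + Z n \left(12 - n\right)\right)^{2}$ ($p{\left(n,Z \right)} = \left(\left(12 - n\right) n Z + 2\right)^{2} = \left(n \left(12 - n\right) Z + 2\right)^{2} = \left(Z n \left(12 - n\right) + 2\right)^{2} = \left(2 + Z n \left(12 - n\right)\right)^{2}$)
$\left(a{\left(155 \right)} - 11475\right) + p{\left(2,-91 \right)} = \left(64 - 11475\right) + \left(-2 - 182 \left(-12 + 2\right)\right)^{2} = -11411 + \left(-2 - 182 \left(-10\right)\right)^{2} = -11411 + \left(-2 + 1820\right)^{2} = -11411 + 1818^{2} = -11411 + 3305124 = 3293713$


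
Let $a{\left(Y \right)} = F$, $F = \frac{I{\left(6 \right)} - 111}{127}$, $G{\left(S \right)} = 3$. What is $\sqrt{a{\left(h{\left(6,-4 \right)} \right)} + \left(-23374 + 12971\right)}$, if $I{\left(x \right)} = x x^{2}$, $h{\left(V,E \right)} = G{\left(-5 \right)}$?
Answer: $\frac{2 i \sqrt{41944163}}{127} \approx 101.99 i$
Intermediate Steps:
$h{\left(V,E \right)} = 3$
$I{\left(x \right)} = x^{3}$
$F = \frac{105}{127}$ ($F = \frac{6^{3} - 111}{127} = \left(216 - 111\right) \frac{1}{127} = 105 \cdot \frac{1}{127} = \frac{105}{127} \approx 0.82677$)
$a{\left(Y \right)} = \frac{105}{127}$
$\sqrt{a{\left(h{\left(6,-4 \right)} \right)} + \left(-23374 + 12971\right)} = \sqrt{\frac{105}{127} + \left(-23374 + 12971\right)} = \sqrt{\frac{105}{127} - 10403} = \sqrt{- \frac{1321076}{127}} = \frac{2 i \sqrt{41944163}}{127}$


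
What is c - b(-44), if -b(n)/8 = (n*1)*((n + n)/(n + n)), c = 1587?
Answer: 1235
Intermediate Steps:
b(n) = -8*n (b(n) = -8*n*1*(n + n)/(n + n) = -8*n*(2*n)/((2*n)) = -8*n*(2*n)*(1/(2*n)) = -8*n)
c - b(-44) = 1587 - (-8)*(-44) = 1587 - 1*352 = 1587 - 352 = 1235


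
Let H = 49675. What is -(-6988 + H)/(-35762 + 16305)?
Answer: 42687/19457 ≈ 2.1939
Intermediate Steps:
-(-6988 + H)/(-35762 + 16305) = -(-6988 + 49675)/(-35762 + 16305) = -42687/(-19457) = -42687*(-1)/19457 = -1*(-42687/19457) = 42687/19457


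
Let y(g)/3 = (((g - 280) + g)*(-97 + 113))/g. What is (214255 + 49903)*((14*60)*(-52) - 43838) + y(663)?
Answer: -5109206128788/221 ≈ -2.3119e+10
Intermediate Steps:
y(g) = 3*(-4480 + 32*g)/g (y(g) = 3*((((g - 280) + g)*(-97 + 113))/g) = 3*((((-280 + g) + g)*16)/g) = 3*(((-280 + 2*g)*16)/g) = 3*((-4480 + 32*g)/g) = 3*(-4480 + 32*g)/g)
(214255 + 49903)*((14*60)*(-52) - 43838) + y(663) = (214255 + 49903)*((14*60)*(-52) - 43838) + (96 - 13440/663) = 264158*(840*(-52) - 43838) + (96 - 13440*1/663) = 264158*(-43680 - 43838) + (96 - 4480/221) = 264158*(-87518) + 16736/221 = -23118579844 + 16736/221 = -5109206128788/221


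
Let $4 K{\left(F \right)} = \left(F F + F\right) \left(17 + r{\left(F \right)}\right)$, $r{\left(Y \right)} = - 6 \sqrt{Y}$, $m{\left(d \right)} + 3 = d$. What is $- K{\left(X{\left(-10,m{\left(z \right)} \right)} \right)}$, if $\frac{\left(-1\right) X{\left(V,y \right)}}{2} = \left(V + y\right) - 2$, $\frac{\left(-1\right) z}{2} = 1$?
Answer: $- \frac{10115}{2} + 1785 \sqrt{34} \approx 5350.8$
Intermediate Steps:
$z = -2$ ($z = \left(-2\right) 1 = -2$)
$m{\left(d \right)} = -3 + d$
$X{\left(V,y \right)} = 4 - 2 V - 2 y$ ($X{\left(V,y \right)} = - 2 \left(\left(V + y\right) - 2\right) = - 2 \left(-2 + V + y\right) = 4 - 2 V - 2 y$)
$K{\left(F \right)} = \frac{\left(17 - 6 \sqrt{F}\right) \left(F + F^{2}\right)}{4}$ ($K{\left(F \right)} = \frac{\left(F F + F\right) \left(17 - 6 \sqrt{F}\right)}{4} = \frac{\left(F^{2} + F\right) \left(17 - 6 \sqrt{F}\right)}{4} = \frac{\left(F + F^{2}\right) \left(17 - 6 \sqrt{F}\right)}{4} = \frac{\left(17 - 6 \sqrt{F}\right) \left(F + F^{2}\right)}{4}$)
$- K{\left(X{\left(-10,m{\left(z \right)} \right)} \right)} = - \frac{\left(4 - -20 - 2 \left(-3 - 2\right)\right) \left(17 - 6 \sqrt{4 - -20 - 2 \left(-3 - 2\right)} - 6 \left(4 - -20 - 2 \left(-3 - 2\right)\right)^{\frac{3}{2}} + 17 \left(4 - -20 - 2 \left(-3 - 2\right)\right)\right)}{4} = - \frac{\left(4 + 20 - -10\right) \left(17 - 6 \sqrt{4 + 20 - -10} - 6 \left(4 + 20 - -10\right)^{\frac{3}{2}} + 17 \left(4 + 20 - -10\right)\right)}{4} = - \frac{\left(4 + 20 + 10\right) \left(17 - 6 \sqrt{4 + 20 + 10} - 6 \left(4 + 20 + 10\right)^{\frac{3}{2}} + 17 \left(4 + 20 + 10\right)\right)}{4} = - \frac{34 \left(17 - 6 \sqrt{34} - 6 \cdot 34^{\frac{3}{2}} + 17 \cdot 34\right)}{4} = - \frac{34 \left(17 - 6 \sqrt{34} - 6 \cdot 34 \sqrt{34} + 578\right)}{4} = - \frac{34 \left(17 - 6 \sqrt{34} - 204 \sqrt{34} + 578\right)}{4} = - \frac{34 \left(595 - 210 \sqrt{34}\right)}{4} = - (\frac{10115}{2} - 1785 \sqrt{34}) = - \frac{10115}{2} + 1785 \sqrt{34}$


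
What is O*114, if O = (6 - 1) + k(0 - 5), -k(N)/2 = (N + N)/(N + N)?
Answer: 342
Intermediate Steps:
k(N) = -2 (k(N) = -2*(N + N)/(N + N) = -2*2*N/(2*N) = -2*2*N*1/(2*N) = -2*1 = -2)
O = 3 (O = (6 - 1) - 2 = 5 - 2 = 3)
O*114 = 3*114 = 342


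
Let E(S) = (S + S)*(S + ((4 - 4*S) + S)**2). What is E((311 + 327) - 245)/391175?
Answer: 1085480148/391175 ≈ 2774.9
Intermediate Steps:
E(S) = 2*S*(S + (4 - 3*S)**2) (E(S) = (2*S)*(S + (4 - 3*S)**2) = 2*S*(S + (4 - 3*S)**2))
E((311 + 327) - 245)/391175 = (2*((311 + 327) - 245)*(((311 + 327) - 245) + (-4 + 3*((311 + 327) - 245))**2))/391175 = (2*(638 - 245)*((638 - 245) + (-4 + 3*(638 - 245))**2))*(1/391175) = (2*393*(393 + (-4 + 3*393)**2))*(1/391175) = (2*393*(393 + (-4 + 1179)**2))*(1/391175) = (2*393*(393 + 1175**2))*(1/391175) = (2*393*(393 + 1380625))*(1/391175) = (2*393*1381018)*(1/391175) = 1085480148*(1/391175) = 1085480148/391175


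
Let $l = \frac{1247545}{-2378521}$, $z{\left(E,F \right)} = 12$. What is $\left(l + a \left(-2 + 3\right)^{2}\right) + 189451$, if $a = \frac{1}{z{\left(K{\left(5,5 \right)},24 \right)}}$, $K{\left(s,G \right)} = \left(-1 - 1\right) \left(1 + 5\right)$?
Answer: $\frac{318079152449}{1678956} \approx 1.8945 \cdot 10^{5}$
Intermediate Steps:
$K{\left(s,G \right)} = -12$ ($K{\left(s,G \right)} = \left(-2\right) 6 = -12$)
$l = - \frac{73385}{139913}$ ($l = 1247545 \left(- \frac{1}{2378521}\right) = - \frac{73385}{139913} \approx -0.5245$)
$a = \frac{1}{12} \approx 0.083333$
$\left(l + a \left(-2 + 3\right)^{2}\right) + 189451 = \left(- \frac{73385}{139913} + \frac{\left(-2 + 3\right)^{2}}{12}\right) + 189451 = \left(- \frac{73385}{139913} + \frac{1^{2}}{12}\right) + 189451 = \left(- \frac{73385}{139913} + \frac{1}{12} \cdot 1\right) + 189451 = \left(- \frac{73385}{139913} + \frac{1}{12}\right) + 189451 = - \frac{740707}{1678956} + 189451 = \frac{318079152449}{1678956}$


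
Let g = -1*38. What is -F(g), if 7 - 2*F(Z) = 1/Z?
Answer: -267/76 ≈ -3.5132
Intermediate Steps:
g = -38
F(Z) = 7/2 - 1/(2*Z)
-F(g) = -(-1 + 7*(-38))/(2*(-38)) = -(-1)*(-1 - 266)/(2*38) = -(-1)*(-267)/(2*38) = -1*267/76 = -267/76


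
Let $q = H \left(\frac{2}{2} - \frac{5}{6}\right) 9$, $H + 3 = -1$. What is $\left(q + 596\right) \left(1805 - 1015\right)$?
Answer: $466100$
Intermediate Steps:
$H = -4$ ($H = -3 - 1 = -4$)
$q = -6$ ($q = - 4 \left(\frac{2}{2} - \frac{5}{6}\right) 9 = - 4 \left(2 \cdot \frac{1}{2} - \frac{5}{6}\right) 9 = - 4 \left(1 - \frac{5}{6}\right) 9 = \left(-4\right) \frac{1}{6} \cdot 9 = \left(- \frac{2}{3}\right) 9 = -6$)
$\left(q + 596\right) \left(1805 - 1015\right) = \left(-6 + 596\right) \left(1805 - 1015\right) = 590 \cdot 790 = 466100$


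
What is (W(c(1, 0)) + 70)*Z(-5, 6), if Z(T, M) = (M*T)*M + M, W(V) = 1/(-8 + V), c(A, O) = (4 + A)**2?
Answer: -207234/17 ≈ -12190.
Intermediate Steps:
Z(T, M) = M + T*M**2 (Z(T, M) = T*M**2 + M = M + T*M**2)
(W(c(1, 0)) + 70)*Z(-5, 6) = (1/(-8 + (4 + 1)**2) + 70)*(6*(1 + 6*(-5))) = (1/(-8 + 5**2) + 70)*(6*(1 - 30)) = (1/(-8 + 25) + 70)*(6*(-29)) = (1/17 + 70)*(-174) = (1191/17)*(-174) = -207234/17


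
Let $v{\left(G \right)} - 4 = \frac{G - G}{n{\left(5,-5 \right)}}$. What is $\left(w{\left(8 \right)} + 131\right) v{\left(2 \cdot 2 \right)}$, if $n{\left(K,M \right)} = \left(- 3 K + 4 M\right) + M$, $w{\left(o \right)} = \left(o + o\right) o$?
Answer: $1036$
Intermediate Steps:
$w{\left(o \right)} = 2 o^{2}$ ($w{\left(o \right)} = 2 o o = 2 o^{2}$)
$n{\left(K,M \right)} = - 3 K + 5 M$
$v{\left(G \right)} = 4$ ($v{\left(G \right)} = 4 + \frac{G - G}{\left(-3\right) 5 + 5 \left(-5\right)} = 4 + \frac{0}{-15 - 25} = 4 + \frac{0}{-40} = 4 + 0 \left(- \frac{1}{40}\right) = 4 + 0 = 4$)
$\left(w{\left(8 \right)} + 131\right) v{\left(2 \cdot 2 \right)} = \left(2 \cdot 8^{2} + 131\right) 4 = \left(2 \cdot 64 + 131\right) 4 = \left(128 + 131\right) 4 = 259 \cdot 4 = 1036$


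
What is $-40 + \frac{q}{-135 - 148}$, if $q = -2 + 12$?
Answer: $- \frac{11330}{283} \approx -40.035$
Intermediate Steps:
$q = 10$
$-40 + \frac{q}{-135 - 148} = -40 + \frac{1}{-135 - 148} \cdot 10 = -40 + \frac{1}{-283} \cdot 10 = -40 - \frac{10}{283} = - \frac{11330}{283}$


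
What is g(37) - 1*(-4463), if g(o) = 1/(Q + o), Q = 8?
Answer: 200836/45 ≈ 4463.0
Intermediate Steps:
g(o) = 1/(8 + o)
g(37) - 1*(-4463) = 1/(8 + 37) - 1*(-4463) = 1/45 + 4463 = 200836/45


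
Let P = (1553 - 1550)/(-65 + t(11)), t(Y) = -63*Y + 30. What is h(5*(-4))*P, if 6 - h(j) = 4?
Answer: -3/364 ≈ -0.0082418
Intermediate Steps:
t(Y) = 30 - 63*Y
h(j) = 2 (h(j) = 6 - 1*4 = 6 - 4 = 2)
P = -3/728 (P = (1553 - 1550)/(-65 + (30 - 63*11)) = 3/(-65 + (30 - 693)) = 3/(-65 - 663) = 3/(-728) = 3*(-1/728) = -3/728 ≈ -0.0041209)
h(5*(-4))*P = 2*(-3/728) = -3/364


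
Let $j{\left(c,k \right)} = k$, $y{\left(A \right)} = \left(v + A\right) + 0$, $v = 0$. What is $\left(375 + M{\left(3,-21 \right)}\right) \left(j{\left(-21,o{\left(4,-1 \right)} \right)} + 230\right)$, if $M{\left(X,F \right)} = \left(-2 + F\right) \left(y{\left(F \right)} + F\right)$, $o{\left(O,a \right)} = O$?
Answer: $313794$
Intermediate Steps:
$y{\left(A \right)} = A$ ($y{\left(A \right)} = \left(0 + A\right) + 0 = A + 0 = A$)
$M{\left(X,F \right)} = 2 F \left(-2 + F\right)$ ($M{\left(X,F \right)} = \left(-2 + F\right) \left(F + F\right) = \left(-2 + F\right) 2 F = 2 F \left(-2 + F\right)$)
$\left(375 + M{\left(3,-21 \right)}\right) \left(j{\left(-21,o{\left(4,-1 \right)} \right)} + 230\right) = \left(375 + 2 \left(-21\right) \left(-2 - 21\right)\right) \left(4 + 230\right) = \left(375 + 2 \left(-21\right) \left(-23\right)\right) 234 = \left(375 + 966\right) 234 = 1341 \cdot 234 = 313794$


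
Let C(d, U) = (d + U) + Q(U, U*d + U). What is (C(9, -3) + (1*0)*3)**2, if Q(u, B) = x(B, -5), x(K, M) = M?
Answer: 1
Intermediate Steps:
Q(u, B) = -5
C(d, U) = -5 + U + d (C(d, U) = (d + U) - 5 = (U + d) - 5 = -5 + U + d)
(C(9, -3) + (1*0)*3)**2 = ((-5 - 3 + 9) + (1*0)*3)**2 = (1 + 0*3)**2 = (1 + 0)**2 = 1**2 = 1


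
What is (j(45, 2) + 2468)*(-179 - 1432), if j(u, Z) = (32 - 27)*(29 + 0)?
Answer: -4209543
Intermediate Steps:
j(u, Z) = 145 (j(u, Z) = 5*29 = 145)
(j(45, 2) + 2468)*(-179 - 1432) = (145 + 2468)*(-179 - 1432) = 2613*(-1611) = -4209543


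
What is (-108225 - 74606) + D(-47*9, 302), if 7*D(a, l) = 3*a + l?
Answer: -1280784/7 ≈ -1.8297e+5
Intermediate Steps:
D(a, l) = l/7 + 3*a/7 (D(a, l) = (3*a + l)/7 = (l + 3*a)/7 = l/7 + 3*a/7)
(-108225 - 74606) + D(-47*9, 302) = (-108225 - 74606) + ((⅐)*302 + 3*(-47*9)/7) = -182831 + (302/7 + (3/7)*(-423)) = -182831 + (302/7 - 1269/7) = -182831 - 967/7 = -1280784/7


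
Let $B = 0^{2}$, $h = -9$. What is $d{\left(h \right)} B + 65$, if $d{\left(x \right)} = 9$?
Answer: $65$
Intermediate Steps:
$B = 0$
$d{\left(h \right)} B + 65 = 9 \cdot 0 + 65 = 0 + 65 = 65$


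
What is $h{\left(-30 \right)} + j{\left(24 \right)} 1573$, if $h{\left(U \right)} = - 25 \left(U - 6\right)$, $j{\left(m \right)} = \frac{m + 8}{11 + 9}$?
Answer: $\frac{17084}{5} \approx 3416.8$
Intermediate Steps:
$j{\left(m \right)} = \frac{2}{5} + \frac{m}{20}$ ($j{\left(m \right)} = \frac{8 + m}{20} = \left(8 + m\right) \frac{1}{20} = \frac{2}{5} + \frac{m}{20}$)
$h{\left(U \right)} = 150 - 25 U$ ($h{\left(U \right)} = - 25 \left(-6 + U\right) = 150 - 25 U$)
$h{\left(-30 \right)} + j{\left(24 \right)} 1573 = \left(150 - -750\right) + \left(\frac{2}{5} + \frac{1}{20} \cdot 24\right) 1573 = \left(150 + 750\right) + \left(\frac{2}{5} + \frac{6}{5}\right) 1573 = 900 + \frac{8}{5} \cdot 1573 = 900 + \frac{12584}{5} = \frac{17084}{5}$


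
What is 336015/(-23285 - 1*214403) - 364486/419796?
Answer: -56922925327/24945117912 ≈ -2.2819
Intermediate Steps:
336015/(-23285 - 1*214403) - 364486/419796 = 336015/(-23285 - 214403) - 364486*1/419796 = 336015/(-237688) - 182243/209898 = 336015*(-1/237688) - 182243/209898 = -336015/237688 - 182243/209898 = -56922925327/24945117912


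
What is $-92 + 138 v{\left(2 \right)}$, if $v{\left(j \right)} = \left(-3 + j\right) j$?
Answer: $-368$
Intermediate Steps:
$v{\left(j \right)} = j \left(-3 + j\right)$
$-92 + 138 v{\left(2 \right)} = -92 + 138 \cdot 2 \left(-3 + 2\right) = -92 + 138 \cdot 2 \left(-1\right) = -92 + 138 \left(-2\right) = -92 - 276 = -368$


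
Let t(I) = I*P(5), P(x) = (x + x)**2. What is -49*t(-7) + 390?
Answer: 34690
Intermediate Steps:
P(x) = 4*x**2 (P(x) = (2*x)**2 = 4*x**2)
t(I) = 100*I (t(I) = I*(4*5**2) = I*(4*25) = I*100 = 100*I)
-49*t(-7) + 390 = -4900*(-7) + 390 = -49*(-700) + 390 = 34300 + 390 = 34690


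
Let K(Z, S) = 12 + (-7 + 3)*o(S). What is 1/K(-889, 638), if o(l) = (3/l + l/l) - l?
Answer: 319/816634 ≈ 0.00039063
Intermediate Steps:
o(l) = 1 - l + 3/l (o(l) = (3/l + 1) - l = (1 + 3/l) - l = 1 - l + 3/l)
K(Z, S) = 8 - 12/S + 4*S (K(Z, S) = 12 + (-7 + 3)*(1 - S + 3/S) = 12 - 4*(1 - S + 3/S) = 12 + (-4 - 12/S + 4*S) = 8 - 12/S + 4*S)
1/K(-889, 638) = 1/(8 - 12/638 + 4*638) = 1/(8 - 12*1/638 + 2552) = 1/(8 - 6/319 + 2552) = 1/(816634/319) = 319/816634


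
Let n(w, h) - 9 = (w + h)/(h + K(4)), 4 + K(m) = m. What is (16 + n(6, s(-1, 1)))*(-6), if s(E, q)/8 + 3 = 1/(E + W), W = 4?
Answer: -2469/16 ≈ -154.31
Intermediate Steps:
K(m) = -4 + m
s(E, q) = -24 + 8/(4 + E) (s(E, q) = -24 + 8/(E + 4) = -24 + 8/(4 + E))
n(w, h) = 9 + (h + w)/h (n(w, h) = 9 + (w + h)/(h + (-4 + 4)) = 9 + (h + w)/(h + 0) = 9 + (h + w)/h)
(16 + n(6, s(-1, 1)))*(-6) = (16 + (10 + 6/((8*(-11 - 3*(-1))/(4 - 1)))))*(-6) = (16 + (10 + 6/((8*(-11 + 3)/3))))*(-6) = (16 + (10 + 6/((8*(⅓)*(-8)))))*(-6) = (16 + (10 + 6/(-64/3)))*(-6) = (16 + (10 + 6*(-3/64)))*(-6) = (16 + (10 - 9/32))*(-6) = (16 + 311/32)*(-6) = (823/32)*(-6) = -2469/16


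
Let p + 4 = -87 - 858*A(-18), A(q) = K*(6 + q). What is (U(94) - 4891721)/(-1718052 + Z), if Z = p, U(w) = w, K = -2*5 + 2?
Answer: 4891627/1800511 ≈ 2.7168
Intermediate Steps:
K = -8 (K = -10 + 2 = -8)
A(q) = -48 - 8*q (A(q) = -8*(6 + q) = -48 - 8*q)
p = -82459 (p = -4 + (-87 - 858*(-48 - 8*(-18))) = -4 + (-87 - 858*(-48 + 144)) = -4 + (-87 - 858*96) = -4 + (-87 - 82368) = -4 - 82455 = -82459)
Z = -82459
(U(94) - 4891721)/(-1718052 + Z) = (94 - 4891721)/(-1718052 - 82459) = -4891627/(-1800511) = -4891627*(-1/1800511) = 4891627/1800511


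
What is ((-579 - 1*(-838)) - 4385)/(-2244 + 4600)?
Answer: -2063/1178 ≈ -1.7513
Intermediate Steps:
((-579 - 1*(-838)) - 4385)/(-2244 + 4600) = ((-579 + 838) - 4385)/2356 = (259 - 4385)*(1/2356) = -4126*1/2356 = -2063/1178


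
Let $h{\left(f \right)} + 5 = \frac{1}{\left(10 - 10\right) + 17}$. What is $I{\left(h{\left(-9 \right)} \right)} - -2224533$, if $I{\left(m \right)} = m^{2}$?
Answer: $\frac{642897093}{289} \approx 2.2246 \cdot 10^{6}$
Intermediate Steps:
$h{\left(f \right)} = - \frac{84}{17}$ ($h{\left(f \right)} = -5 + \frac{1}{\left(10 - 10\right) + 17} = -5 + \frac{1}{0 + 17} = -5 + \frac{1}{17} = - \frac{84}{17}$)
$I{\left(h{\left(-9 \right)} \right)} - -2224533 = \left(- \frac{84}{17}\right)^{2} - -2224533 = \frac{7056}{289} + 2224533 = \frac{642897093}{289}$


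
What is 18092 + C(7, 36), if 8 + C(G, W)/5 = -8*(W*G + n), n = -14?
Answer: 8532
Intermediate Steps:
C(G, W) = 520 - 40*G*W (C(G, W) = -40 + 5*(-8*(W*G - 14)) = -40 + 5*(-8*(G*W - 14)) = -40 + 5*(-8*(-14 + G*W)) = -40 + 5*(112 - 8*G*W) = -40 + (560 - 40*G*W) = 520 - 40*G*W)
18092 + C(7, 36) = 18092 + (520 - 40*7*36) = 18092 + (520 - 10080) = 18092 - 9560 = 8532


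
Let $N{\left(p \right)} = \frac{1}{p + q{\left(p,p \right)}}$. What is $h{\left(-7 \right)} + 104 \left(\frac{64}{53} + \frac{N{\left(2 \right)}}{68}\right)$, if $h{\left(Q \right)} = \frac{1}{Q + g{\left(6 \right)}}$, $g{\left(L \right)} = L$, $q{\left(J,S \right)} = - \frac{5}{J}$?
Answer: $\frac{109495}{901} \approx 121.53$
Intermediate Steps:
$N{\left(p \right)} = \frac{1}{p - \frac{5}{p}}$
$h{\left(Q \right)} = \frac{1}{6 + Q}$ ($h{\left(Q \right)} = \frac{1}{Q + 6} = \frac{1}{6 + Q}$)
$h{\left(-7 \right)} + 104 \left(\frac{64}{53} + \frac{N{\left(2 \right)}}{68}\right) = \frac{1}{6 - 7} + 104 \left(\frac{64}{53} + \frac{2 \frac{1}{-5 + 2^{2}}}{68}\right) = \frac{1}{-1} + 104 \left(64 \cdot \frac{1}{53} + \frac{2}{-5 + 4} \cdot \frac{1}{68}\right) = -1 + 104 \left(\frac{64}{53} + \frac{2}{-1} \cdot \frac{1}{68}\right) = -1 + 104 \left(\frac{64}{53} + 2 \left(-1\right) \frac{1}{68}\right) = -1 + 104 \left(\frac{64}{53} - \frac{1}{34}\right) = -1 + 104 \cdot \frac{2123}{1802} = -1 + \frac{110396}{901} = \frac{109495}{901}$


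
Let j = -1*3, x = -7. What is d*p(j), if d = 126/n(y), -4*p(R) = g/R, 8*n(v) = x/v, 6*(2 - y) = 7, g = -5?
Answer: 50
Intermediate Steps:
j = -3
y = ⅚ (y = 2 - ⅙*7 = 2 - 7/6 = ⅚ ≈ 0.83333)
n(v) = -7/(8*v) (n(v) = (-7/v)/8 = -7/(8*v))
p(R) = 5/(4*R) (p(R) = -(-5)/(4*R) = 5/(4*R))
d = -120 (d = 126/((-7/(8*⅚))) = 126/((-7/8*6/5)) = 126/(-21/20) = 126*(-20/21) = -120)
d*p(j) = -150/(-3) = -150*(-1)/3 = -120*(-5/12) = 50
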